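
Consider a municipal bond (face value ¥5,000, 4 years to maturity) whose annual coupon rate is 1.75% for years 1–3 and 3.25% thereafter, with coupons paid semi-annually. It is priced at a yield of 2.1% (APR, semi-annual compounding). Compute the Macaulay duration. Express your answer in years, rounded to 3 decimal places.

Periodic yield y = 0.0105. Discount each cash flow and weight by its period:
  t   CF        PV=CF/(1+0.0105)^t    t·PV
  1        43.75        43.2954        43.2954
  2        43.75        42.8455        85.6910
  3        43.75        42.4003       127.2010
  4        43.75        41.9597       167.8390
  5        43.75        41.5237       207.6187
  6        43.75        41.0923       246.5536
  7        81.25        75.5212       528.6487
  8     5,081.25     4,673.9065    37,391.2520
  Σ                  5,002.5447    38,798.0994
Price P = Σ PV = 5,002.5447.
Macaulay duration = Σ(t·PV) / P = 38,798.0994 / 5,002.5447 = 7.75567 half-year periods.
In years: 7.75567 / 2 = 3.87784 years.

3.878 years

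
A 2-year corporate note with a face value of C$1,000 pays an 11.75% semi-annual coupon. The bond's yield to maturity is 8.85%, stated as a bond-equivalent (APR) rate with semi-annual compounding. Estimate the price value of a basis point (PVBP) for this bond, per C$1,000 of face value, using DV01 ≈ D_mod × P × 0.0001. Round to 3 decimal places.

C$0.186

Periodic yield y = 0.04425.
  t   CF        PV=CF/(1+0.04425)^t    t·PV
  1        58.75        56.2605        56.2605
  2        58.75        53.8764       107.7529
  3        58.75        51.5934       154.7803
  4     1,058.75       890.3802     3,561.5207
  Σ                  1,052.1105     3,880.3144
P = 1,052.1105; D_Mac = 3.68812 half-year periods = 1.84406 yrs; D_mod = 1.76592 yrs.
DV01 ≈ 1.76592 × 1,052.1105 × 0.0001 = 0.185794.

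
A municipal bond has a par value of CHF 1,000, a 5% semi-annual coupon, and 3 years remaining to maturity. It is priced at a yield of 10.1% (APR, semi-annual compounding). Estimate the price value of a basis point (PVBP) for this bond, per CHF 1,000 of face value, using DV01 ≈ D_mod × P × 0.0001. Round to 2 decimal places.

CHF 0.23

Periodic yield y = 0.0505.
  t   CF        PV=CF/(1+0.0505)^t    t·PV
  1        25.00        23.7982        23.7982
  2        25.00        22.6542        45.3083
  3        25.00        21.5651        64.6954
  4        25.00        20.5284        82.1137
  5        25.00        19.5416        97.7079
  6     1,025.00       762.6891     4,576.1344
  Σ                    870.7766     4,889.7579
P = 870.7766; D_Mac = 5.61540 half-year periods = 2.80770 yrs; D_mod = 2.67273 yrs.
DV01 ≈ 2.67273 × 870.7766 × 0.0001 = 0.232735.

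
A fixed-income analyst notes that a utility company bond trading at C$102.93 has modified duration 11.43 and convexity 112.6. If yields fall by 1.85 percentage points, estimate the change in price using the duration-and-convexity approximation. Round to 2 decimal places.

Duration effect: -D_mod·Δy = -11.43 × (-0.0185) = +0.211455
Convexity effect: ½·C·(Δy)² = 0.5 × 112.6 × (-0.0185)² = +0.019268675
ΔP/P ≈ +0.211455 + 0.019268675 = +0.230723675
ΔP ≈ 102.93 × (+0.230723675) = +23.74838786775.

+C$23.75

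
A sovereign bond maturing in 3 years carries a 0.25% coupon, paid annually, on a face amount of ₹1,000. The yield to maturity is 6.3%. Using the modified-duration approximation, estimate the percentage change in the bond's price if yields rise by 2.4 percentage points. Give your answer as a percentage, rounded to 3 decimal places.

Periodic yield y = 0.063. Modified duration first:
  t   CF        PV=CF/(1+0.063)^t    t·PV
  1         2.50         2.3518         2.3518
  2         2.50         2.2125         4.4249
  3     1,002.50       834.6119     2,503.8358
  Σ                    839.1762     2,510.6125
P = 839.1762; D_Mac = 2.99176 yrs; D_mod = 2.99176/(1+0.063) = 2.81445 yrs.
ΔP/P ≈ -D_mod · Δy = -2.81445 × (+0.024) = -0.067547 = -6.7547%.

-6.755%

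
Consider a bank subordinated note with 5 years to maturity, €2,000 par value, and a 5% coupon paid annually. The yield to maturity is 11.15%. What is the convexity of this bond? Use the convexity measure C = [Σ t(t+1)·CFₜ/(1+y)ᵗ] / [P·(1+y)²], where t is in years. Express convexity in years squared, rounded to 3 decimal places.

With y = 0.1115:
  t   CF        PV=CF/(1+0.1115)^t    t·PV        t(t+1)·PV
  1       100.00        89.9685        89.9685         179.9370
  2       100.00        80.9433       161.8867         485.6600
  3       100.00        72.8235       218.4705         873.8821
  4       100.00        65.5182       262.0729       1,310.3645
  5     2,100.00     1,237.8612     6,189.3061      37,135.8368
  Σ                  1,547.1148     6,921.7047      39,985.6804
P = 1,547.1148.
Convexity = Σ t(t+1)·PV / [P·(1+y)²] = 39,985.6804 / (1,547.1148 × 1.235432) = 20.92006.

20.920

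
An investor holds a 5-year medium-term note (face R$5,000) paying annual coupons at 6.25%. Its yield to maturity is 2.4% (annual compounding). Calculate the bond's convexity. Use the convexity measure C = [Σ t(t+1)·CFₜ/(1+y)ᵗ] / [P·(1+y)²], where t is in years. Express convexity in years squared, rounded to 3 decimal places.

With y = 0.024:
  t   CF        PV=CF/(1+0.024)^t    t·PV        t(t+1)·PV
  1       312.50       305.1758       305.1758         610.3516
  2       312.50       298.0232       596.0464       1,788.1393
  3       312.50       291.0383       873.1149       3,492.4597
  4       312.50       284.2171     1,136.8684       5,684.3419
  5     5,312.50     4,718.4479    23,592.2393     141,553.4356
  Σ                  5,896.9023    26,503.4448     153,128.7281
P = 5,896.9023.
Convexity = Σ t(t+1)·PV / [P·(1+y)²] = 153,128.7281 / (5,896.9023 × 1.048576) = 24.76469.

24.765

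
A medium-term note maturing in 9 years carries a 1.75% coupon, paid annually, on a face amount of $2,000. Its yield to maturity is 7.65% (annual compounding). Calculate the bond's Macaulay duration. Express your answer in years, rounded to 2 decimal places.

8.20 years

Periodic yield y = 0.0765. Discount each cash flow and weight by its year:
  t   CF        PV=CF/(1+0.0765)^t    t·PV
  1        35.00        32.5128        32.5128
  2        35.00        30.2023        60.4046
  3        35.00        28.0560        84.1680
  4        35.00        26.0623       104.2490
  5        35.00        24.2102       121.0509
  6        35.00        22.4897       134.9383
  7        35.00        20.8915       146.2406
  8        35.00        19.4069       155.2551
  9     2,035.00     1,048.1854     9,433.6686
  Σ                  1,252.0170    10,272.4877
Price P = Σ PV = 1,252.0170.
Macaulay duration = Σ(t·PV) / P = 10,272.4877 / 1,252.0170 = 8.20475 years.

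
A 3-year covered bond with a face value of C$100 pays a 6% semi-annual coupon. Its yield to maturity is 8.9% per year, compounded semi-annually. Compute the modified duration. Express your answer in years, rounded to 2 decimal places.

Periodic yield y = 0.0445. First find Macaulay duration:
  t   CF        PV=CF/(1+0.0445)^t    t·PV
  1         3.00         2.8722         2.8722
  2         3.00         2.7498         5.4996
  3         3.00         2.6327         7.8980
  4         3.00         2.5205        10.0820
  5         3.00         2.4131        12.0656
  6       103.00        79.3207       475.9242
  Σ                     92.5090       514.3417
P = 92.5090; Macaulay duration = 514.3417 / 92.5090 = 5.55991 half-year periods = 2.77995 years.
Modified duration = D_Mac / (1 + y) = 2.77995 / 1.0445 = 2.66152 years.

2.66 years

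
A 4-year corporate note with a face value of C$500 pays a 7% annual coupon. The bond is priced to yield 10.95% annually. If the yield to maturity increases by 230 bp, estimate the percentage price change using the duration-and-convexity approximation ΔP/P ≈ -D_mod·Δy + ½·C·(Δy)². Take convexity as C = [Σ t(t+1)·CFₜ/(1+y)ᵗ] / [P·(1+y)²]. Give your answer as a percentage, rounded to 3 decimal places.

-7.083%

With y = 0.1095:
  t   CF        PV=CF/(1+0.1095)^t    t·PV        t(t+1)·PV
  1        35.00        31.5457        31.5457          63.0915
  2        35.00        28.4324        56.8648         170.5944
  3        35.00        25.6263        76.8789         307.5158
  4       535.00       353.0568     1,412.2271       7,061.1356
  Σ                    438.6612     1,577.5166       7,602.3372
P = 438.6612; D_Mac = 3.59621 yrs; D_mod = 3.24129 yrs; C = 14.07872.
Duration effect: -3.24129 × (+0.023) = -0.074550
Convexity effect: 0.5 × 14.07872 × (0.023)² = +0.0037238
ΔP/P ≈ -0.074550 + 0.0037238 = -0.070826 = -7.0826%.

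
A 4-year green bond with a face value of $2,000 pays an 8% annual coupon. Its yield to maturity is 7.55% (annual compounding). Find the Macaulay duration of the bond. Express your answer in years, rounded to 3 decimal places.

Periodic yield y = 0.0755. Discount each cash flow and weight by its year:
  t   CF        PV=CF/(1+0.0755)^t    t·PV
  1       160.00       148.7680       148.7680
  2       160.00       138.3245       276.6490
  3       160.00       128.6141       385.8424
  4     2,160.00     1,614.4035     6,457.6140
  Σ                  2,030.1102     7,268.8735
Price P = Σ PV = 2,030.1102.
Macaulay duration = Σ(t·PV) / P = 7,268.8735 / 2,030.1102 = 3.58053 years.

3.581 years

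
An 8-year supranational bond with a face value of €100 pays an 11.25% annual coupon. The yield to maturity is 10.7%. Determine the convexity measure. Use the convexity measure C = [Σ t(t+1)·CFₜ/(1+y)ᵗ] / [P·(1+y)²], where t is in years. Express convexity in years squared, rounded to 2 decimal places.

With y = 0.107:
  t   CF        PV=CF/(1+0.107)^t    t·PV        t(t+1)·PV
  1        11.25        10.1626        10.1626          20.3252
  2        11.25         9.1803        18.3606          55.0819
  3        11.25         8.2930        24.8789          99.5155
  4        11.25         7.4914        29.9655         149.8277
  5        11.25         6.7673        33.8364         203.0185
  6        11.25         6.1132        36.6790         256.7533
  7        11.25         5.5223        38.6560         309.2482
  8       111.25        49.3309       394.6472       3,551.8249
  Σ                    102.8609       587.1863       4,645.5953
P = 102.8609.
Convexity = Σ t(t+1)·PV / [P·(1+y)²] = 4,645.5953 / (102.8609 × 1.225449) = 36.85495.

36.85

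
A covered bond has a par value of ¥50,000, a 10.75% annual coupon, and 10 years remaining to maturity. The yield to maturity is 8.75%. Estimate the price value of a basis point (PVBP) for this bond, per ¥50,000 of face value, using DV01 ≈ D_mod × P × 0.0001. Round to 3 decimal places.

¥35.318

Periodic yield y = 0.0875.
  t   CF        PV=CF/(1+0.0875)^t    t·PV
  1     5,375.00     4,942.5287     4,942.5287
  2     5,375.00     4,544.8540     9,089.7080
  3     5,375.00     4,179.1761    12,537.5283
  4     5,375.00     3,842.9206    15,371.6822
  5     5,375.00     3,533.7200    17,668.6002
  6     5,375.00     3,249.3977    19,496.3865
  7     5,375.00     2,987.9519    20,915.6636
  8     5,375.00     2,747.5420    21,980.3362
  9     5,375.00     2,526.4754    22,738.2788
  10   55,375.00    23,934.3194   239,343.1944
  Σ                 56,488.8860   384,083.9070
P = 56,488.8860; D_Mac = 6.79928 yrs; D_mod = 6.25221 yrs.
DV01 ≈ 6.25221 × 56,488.8860 × 0.0001 = 35.318060.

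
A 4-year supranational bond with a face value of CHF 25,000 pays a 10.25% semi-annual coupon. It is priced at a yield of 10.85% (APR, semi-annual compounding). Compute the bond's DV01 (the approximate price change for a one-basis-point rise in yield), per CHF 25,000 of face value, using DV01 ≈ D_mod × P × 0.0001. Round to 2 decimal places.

Periodic yield y = 0.05425.
  t   CF        PV=CF/(1+0.05425)^t    t·PV
  1     1,281.25     1,215.3189     1,215.3189
  2     1,281.25     1,152.7806     2,305.5612
  3     1,281.25     1,093.4604     3,280.3811
  4     1,281.25     1,037.1927     4,148.7707
  5     1,281.25       983.8204     4,919.1021
  6     1,281.25       933.1946     5,599.1676
  7     1,281.25       885.1739     6,196.2175
  8    26,281.25    17,222.5375   137,780.3003
  Σ                 24,523.4791   165,444.8194
P = 24,523.4791; D_Mac = 6.74638 half-year periods = 3.37319 yrs; D_mod = 3.19961 yrs.
DV01 ≈ 3.19961 × 24,523.4791 × 0.0001 = 7.846565.

CHF 7.85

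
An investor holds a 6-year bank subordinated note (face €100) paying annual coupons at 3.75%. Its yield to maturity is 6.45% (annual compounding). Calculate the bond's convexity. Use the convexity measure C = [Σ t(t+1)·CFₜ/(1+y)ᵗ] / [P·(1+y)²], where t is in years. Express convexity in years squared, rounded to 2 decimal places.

32.49

With y = 0.0645:
  t   CF        PV=CF/(1+0.0645)^t    t·PV        t(t+1)·PV
  1         3.75         3.5228         3.5228           7.0456
  2         3.75         3.3093         6.6187          19.8560
  3         3.75         3.1088         9.3264          37.3057
  4         3.75         2.9204        11.6818          58.4088
  5         3.75         2.7435        13.7174          82.3046
  6       103.75        71.3040       427.8242       2,994.7695
  Σ                     86.9089       472.6913       3,199.6902
P = 86.9089.
Convexity = Σ t(t+1)·PV / [P·(1+y)²] = 3,199.6902 / (86.9089 × 1.133160) = 32.49020.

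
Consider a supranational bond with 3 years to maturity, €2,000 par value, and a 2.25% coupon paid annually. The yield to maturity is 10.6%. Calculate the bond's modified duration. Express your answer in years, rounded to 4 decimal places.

2.6452 years

Periodic yield y = 0.106. First find Macaulay duration:
  t   CF        PV=CF/(1+0.106)^t    t·PV
  1        45.00        40.6872        40.6872
  2        45.00        36.7877        73.5753
  3     2,045.00     1,511.5688     4,534.7065
  Σ                  1,589.0437     4,648.9690
P = 1,589.0437; Macaulay duration = 4,648.9690 / 1,589.0437 = 2.92564 years.
Modified duration = D_Mac / (1 + y) = 2.92564 / 1.106 = 2.64524 years.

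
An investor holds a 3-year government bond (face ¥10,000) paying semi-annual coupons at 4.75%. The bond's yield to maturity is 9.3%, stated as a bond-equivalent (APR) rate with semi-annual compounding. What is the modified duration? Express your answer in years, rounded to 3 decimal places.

Periodic yield y = 0.0465. First find Macaulay duration:
  t   CF        PV=CF/(1+0.0465)^t    t·PV
  1       237.50       226.9470       226.9470
  2       237.50       216.8628       433.7257
  3       237.50       207.2268       621.6804
  4       237.50       198.0189       792.0757
  5       237.50       189.2202       946.1009
  6    10,237.50     7,793.9662    46,763.7973
  Σ                  8,832.2419    49,784.3269
P = 8,832.2419; Macaulay duration = 49,784.3269 / 8,832.2419 = 5.63666 half-year periods = 2.81833 years.
Modified duration = D_Mac / (1 + y) = 2.81833 / 1.0465 = 2.69310 years.

2.693 years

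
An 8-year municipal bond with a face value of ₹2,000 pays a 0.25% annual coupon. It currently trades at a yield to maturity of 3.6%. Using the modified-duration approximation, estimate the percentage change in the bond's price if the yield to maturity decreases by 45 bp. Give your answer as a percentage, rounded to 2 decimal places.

+3.44%

Periodic yield y = 0.036. Modified duration first:
  t   CF        PV=CF/(1+0.036)^t    t·PV
  1         5.00         4.8263         4.8263
  2         5.00         4.6585         9.3171
  3         5.00         4.4967        13.4900
  4         5.00         4.3404        17.3616
  5         5.00         4.1896        20.9479
  6         5.00         4.0440        24.2640
  7         5.00         3.9035        27.3243
  8     2,005.00     1,510.9021    12,087.2170
  Σ                  1,541.3611    12,204.7483
P = 1,541.3611; D_Mac = 7.91816 yrs; D_mod = 7.91816/(1+0.036) = 7.64301 yrs.
ΔP/P ≈ -D_mod · Δy = -7.64301 × (-0.0045) = +0.034394 = +3.4394%.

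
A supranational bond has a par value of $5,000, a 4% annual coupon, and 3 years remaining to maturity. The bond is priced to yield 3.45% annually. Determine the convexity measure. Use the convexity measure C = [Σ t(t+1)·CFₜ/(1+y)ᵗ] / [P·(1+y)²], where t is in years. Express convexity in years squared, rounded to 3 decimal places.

10.651

With y = 0.0345:
  t   CF        PV=CF/(1+0.0345)^t    t·PV        t(t+1)·PV
  1       200.00       193.3301       193.3301         386.6602
  2       200.00       186.8827       373.7653       1,121.2960
  3     5,200.00     4,696.9059    14,090.7177      56,362.8707
  Σ                  5,077.1187    14,657.8131      57,870.8269
P = 5,077.1187.
Convexity = Σ t(t+1)·PV / [P·(1+y)²] = 57,870.8269 / (5,077.1187 × 1.070190) = 10.65078.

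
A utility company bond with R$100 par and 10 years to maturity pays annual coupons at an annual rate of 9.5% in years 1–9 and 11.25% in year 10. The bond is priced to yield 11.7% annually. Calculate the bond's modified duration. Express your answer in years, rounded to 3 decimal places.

Periodic yield y = 0.117. First find Macaulay duration:
  t   CF        PV=CF/(1+0.117)^t    t·PV
  1         9.50         8.5049         8.5049
  2         9.50         7.6141        15.2282
  3         9.50         6.8165        20.4496
  4         9.50         6.1025        24.4102
  5         9.50         5.4633        27.3167
  6         9.50         4.8911        29.3465
  7         9.50         4.3788        30.6513
  8         9.50         3.9201        31.3609
  9         9.50         3.5095        31.5855
  10      111.25        36.7933       367.9326
  Σ                     87.9941       586.7863
P = 87.9941; Macaulay duration = 586.7863 / 87.9941 = 6.66847 years.
Modified duration = D_Mac / (1 + y) = 6.66847 / 1.117 = 5.96998 years.

5.970 years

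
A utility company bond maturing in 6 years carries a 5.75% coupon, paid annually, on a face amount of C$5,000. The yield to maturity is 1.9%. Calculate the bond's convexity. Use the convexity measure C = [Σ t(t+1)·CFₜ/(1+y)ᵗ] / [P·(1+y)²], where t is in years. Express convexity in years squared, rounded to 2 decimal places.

34.37

With y = 0.019:
  t   CF        PV=CF/(1+0.019)^t    t·PV        t(t+1)·PV
  1       287.50       282.1394       282.1394         564.2787
  2       287.50       276.8787       553.7573       1,661.2719
  3       287.50       271.7161       815.1482       3,260.5926
  4       287.50       266.6497     1,066.5988       5,332.9942
  5       287.50       261.6778     1,308.3891       7,850.3349
  6     5,287.50     4,722.8622    28,337.1733     198,360.2134
  Σ                  6,081.9238    32,363.2061     217,029.6857
P = 6,081.9238.
Convexity = Σ t(t+1)·PV / [P·(1+y)²] = 217,029.6857 / (6,081.9238 × 1.038361) = 34.36606.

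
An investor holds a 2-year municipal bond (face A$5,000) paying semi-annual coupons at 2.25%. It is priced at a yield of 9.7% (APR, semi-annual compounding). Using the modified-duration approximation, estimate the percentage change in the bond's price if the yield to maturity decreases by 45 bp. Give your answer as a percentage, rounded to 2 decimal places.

+0.84%

Periodic yield y = 0.0485. Modified duration first:
  t   CF        PV=CF/(1+0.0485)^t    t·PV
  1        56.25        53.6481        53.6481
  2        56.25        51.1665       102.3330
  3        56.25        48.7997       146.3991
  4     5,056.25     4,183.6448    16,734.5790
  Σ                  4,337.2590    17,036.9592
P = 4,337.2590; D_Mac = 3.92805 half-year periods = 1.96402 yrs; D_mod = 1.96402/(1+0.0485) = 1.87317 yrs.
ΔP/P ≈ -D_mod · Δy = -1.87317 × (-0.0045) = +0.008429 = +0.8429%.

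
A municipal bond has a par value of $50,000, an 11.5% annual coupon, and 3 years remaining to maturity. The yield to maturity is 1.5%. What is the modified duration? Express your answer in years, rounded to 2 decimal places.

2.70 years

Periodic yield y = 0.015. First find Macaulay duration:
  t   CF        PV=CF/(1+0.015)^t    t·PV
  1     5,750.00     5,665.0246     5,665.0246
  2     5,750.00     5,581.3051    11,162.6101
  3    55,750.00    53,314.6724   159,944.0172
  Σ                 64,561.0021   176,771.6519
P = 64,561.0021; Macaulay duration = 176,771.6519 / 64,561.0021 = 2.73806 years.
Modified duration = D_Mac / (1 + y) = 2.73806 / 1.015 = 2.69759 years.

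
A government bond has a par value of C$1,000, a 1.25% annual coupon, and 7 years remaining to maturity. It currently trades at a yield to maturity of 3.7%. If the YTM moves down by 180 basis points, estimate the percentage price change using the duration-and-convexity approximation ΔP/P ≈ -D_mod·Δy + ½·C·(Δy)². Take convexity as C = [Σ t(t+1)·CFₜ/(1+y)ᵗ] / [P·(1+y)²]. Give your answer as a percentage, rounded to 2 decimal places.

+12.46%

With y = 0.037:
  t   CF        PV=CF/(1+0.037)^t    t·PV        t(t+1)·PV
  1        12.50        12.0540        12.0540          24.1080
  2        12.50        11.6239        23.2478          69.7435
  3        12.50        11.2092        33.6275         134.5101
  4        12.50        10.8092        43.2369         216.1847
  5        12.50        10.4236        52.1178         312.7069
  6        12.50        10.0517        60.3099         422.1694
  7     1,012.50       785.1339     5,495.9374      43,967.4992
  Σ                    851.3055     5,720.5314      45,146.9219
P = 851.3055; D_Mac = 6.71972 yrs; D_mod = 6.47996 yrs; C = 49.31570.
Duration effect: -6.47996 × (-0.018) = +0.116639
Convexity effect: 0.5 × 49.31570 × (-0.018)² = +0.0079891
ΔP/P ≈ +0.116639 + 0.0079891 = +0.124628 = +12.4628%.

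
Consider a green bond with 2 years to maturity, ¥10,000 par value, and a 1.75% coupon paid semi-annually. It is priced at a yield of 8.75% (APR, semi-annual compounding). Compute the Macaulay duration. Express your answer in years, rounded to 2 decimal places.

1.97 years

Periodic yield y = 0.04375. Discount each cash flow and weight by its period:
  t   CF        PV=CF/(1+0.04375)^t    t·PV
  1        87.50        83.8323        83.8323
  2        87.50        80.3184       160.6368
  3        87.50        76.9518       230.8553
  4    10,087.50     8,499.5825    33,998.3300
  Σ                  8,740.6850    34,473.6544
Price P = Σ PV = 8,740.6850.
Macaulay duration = Σ(t·PV) / P = 34,473.6544 / 8,740.6850 = 3.94404 half-year periods.
In years: 3.94404 / 2 = 1.97202 years.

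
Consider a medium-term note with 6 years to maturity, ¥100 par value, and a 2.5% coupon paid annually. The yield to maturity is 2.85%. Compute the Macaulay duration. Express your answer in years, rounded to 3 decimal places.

5.642 years

Periodic yield y = 0.0285. Discount each cash flow and weight by its year:
  t   CF        PV=CF/(1+0.0285)^t    t·PV
  1         2.50         2.4307         2.4307
  2         2.50         2.3634         4.7267
  3         2.50         2.2979         6.8936
  4         2.50         2.2342         8.9368
  5         2.50         2.1723        10.8615
  6       102.50        86.5961       519.5763
  Σ                     98.0945       553.4257
Price P = Σ PV = 98.0945.
Macaulay duration = Σ(t·PV) / P = 553.4257 / 98.0945 = 5.64176 years.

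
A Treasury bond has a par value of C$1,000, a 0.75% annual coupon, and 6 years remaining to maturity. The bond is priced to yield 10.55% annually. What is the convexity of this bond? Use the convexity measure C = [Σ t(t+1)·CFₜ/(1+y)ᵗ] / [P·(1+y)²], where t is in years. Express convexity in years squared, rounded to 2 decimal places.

With y = 0.1055:
  t   CF        PV=CF/(1+0.1055)^t    t·PV        t(t+1)·PV
  1         7.50         6.7843         6.7843          13.5685
  2         7.50         6.1368        12.2737          36.8210
  3         7.50         5.5512        16.6535          66.6141
  4         7.50         5.0214        20.0857         100.4283
  5         7.50         4.5422        22.7111         136.2664
  6     1,007.50       551.9409     3,311.6454      23,181.5176
  Σ                    579.9768     3,390.1535      23,535.2159
P = 579.9768.
Convexity = Σ t(t+1)·PV / [P·(1+y)²] = 23,535.2159 / (579.9768 × 1.222130) = 33.20398.

33.20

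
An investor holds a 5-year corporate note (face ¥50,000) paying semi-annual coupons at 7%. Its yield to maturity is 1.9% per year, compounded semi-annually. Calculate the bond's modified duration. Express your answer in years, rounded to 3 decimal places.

Periodic yield y = 0.0095. First find Macaulay duration:
  t   CF        PV=CF/(1+0.0095)^t    t·PV
  1     1,750.00     1,733.5315     1,733.5315
  2     1,750.00     1,717.2179     3,434.4358
  3     1,750.00     1,701.0578     5,103.1735
  4     1,750.00     1,685.0499     6,740.1994
  5     1,750.00     1,669.1925     8,345.9626
  6     1,750.00     1,653.4844     9,920.9066
  7     1,750.00     1,637.9241    11,465.4690
  8     1,750.00     1,622.5103    12,980.0824
  9     1,750.00     1,607.2415    14,465.1736
  10   51,750.00    47,081.1564   470,811.5640
  Σ                 62,108.3663   545,000.4983
P = 62,108.3663; Macaulay duration = 545,000.4983 / 62,108.3663 = 8.77499 half-year periods = 4.38750 years.
Modified duration = D_Mac / (1 + y) = 4.38750 / 1.0095 = 4.34621 years.

4.346 years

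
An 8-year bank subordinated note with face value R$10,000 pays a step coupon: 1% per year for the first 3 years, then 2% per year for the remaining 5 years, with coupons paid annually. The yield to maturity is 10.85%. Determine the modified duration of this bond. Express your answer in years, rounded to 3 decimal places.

6.748 years

Periodic yield y = 0.1085. First find Macaulay duration:
  t   CF        PV=CF/(1+0.1085)^t    t·PV
  1       100.00        90.2120        90.2120
  2       100.00        81.3820       162.7641
  3       100.00        73.4164       220.2491
  4       200.00       132.4607       529.8430
  5       200.00       119.4955       597.4774
  6       200.00       107.7993       646.7956
  7       200.00        97.2479       680.7351
  8    10,200.00     4,474.1917    35,793.5340
  Σ                  5,176.2055    38,721.6103
P = 5,176.2055; Macaulay duration = 38,721.6103 / 5,176.2055 = 7.48069 years.
Modified duration = D_Mac / (1 + y) = 7.48069 / 1.1085 = 6.74848 years.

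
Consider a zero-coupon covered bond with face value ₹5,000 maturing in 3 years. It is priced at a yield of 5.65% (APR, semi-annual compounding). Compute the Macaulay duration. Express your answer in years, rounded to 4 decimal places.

A zero-coupon bond has a single cash flow at maturity, so its Macaulay duration equals its maturity: 3 years.
(Equivalently: 6 semi-annual periods ÷ 2 = 3 years.)

3.0000 years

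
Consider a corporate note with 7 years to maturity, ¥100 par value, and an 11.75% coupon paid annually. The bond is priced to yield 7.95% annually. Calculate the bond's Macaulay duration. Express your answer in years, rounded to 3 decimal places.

Periodic yield y = 0.0795. Discount each cash flow and weight by its year:
  t   CF        PV=CF/(1+0.0795)^t    t·PV
  1        11.75        10.8847        10.8847
  2        11.75        10.0831        20.1661
  3        11.75         9.3405        28.0215
  4        11.75         8.6526        34.6105
  5        11.75         8.0154        40.0769
  6        11.75         7.4251        44.5506
  7       111.75        65.4168       457.9173
  Σ                    119.8181       636.2275
Price P = Σ PV = 119.8181.
Macaulay duration = Σ(t·PV) / P = 636.2275 / 119.8181 = 5.30995 years.

5.310 years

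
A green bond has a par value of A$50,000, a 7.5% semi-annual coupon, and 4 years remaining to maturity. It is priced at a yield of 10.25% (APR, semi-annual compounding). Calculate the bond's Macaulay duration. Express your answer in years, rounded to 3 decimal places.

Periodic yield y = 0.05125. Discount each cash flow and weight by its period:
  t   CF        PV=CF/(1+0.05125)^t    t·PV
  1     1,875.00     1,783.5910     1,783.5910
  2     1,875.00     1,696.6383     3,393.2765
  3     1,875.00     1,613.9246     4,841.7738
  4     1,875.00     1,535.2434     6,140.9736
  5     1,875.00     1,460.3980     7,301.9900
  6     1,875.00     1,389.2014     8,335.2085
  7     1,875.00     1,321.4758     9,250.3305
  8    51,875.00    34,778.4353   278,227.4826
  Σ                 45,578.9078   319,274.6265
Price P = Σ PV = 45,578.9078.
Macaulay duration = Σ(t·PV) / P = 319,274.6265 / 45,578.9078 = 7.00488 half-year periods.
In years: 7.00488 / 2 = 3.50244 years.

3.502 years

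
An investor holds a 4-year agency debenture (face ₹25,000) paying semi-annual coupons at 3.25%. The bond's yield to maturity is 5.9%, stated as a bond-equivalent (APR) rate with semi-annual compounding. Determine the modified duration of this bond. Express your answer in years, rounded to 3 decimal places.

3.662 years

Periodic yield y = 0.0295. First find Macaulay duration:
  t   CF        PV=CF/(1+0.0295)^t    t·PV
  1       406.25       394.6090       394.6090
  2       406.25       383.3016       766.6033
  3       406.25       372.3182     1,116.9547
  4       406.25       361.6496     1,446.5983
  5       406.25       351.2866     1,756.4331
  6       406.25       341.2206     2,047.3237
  7       406.25       331.4431     2,320.1014
  8    25,406.25    20,133.9859   161,071.8870
  Σ                 22,669.8147   170,920.5106
P = 22,669.8147; Macaulay duration = 170,920.5106 / 22,669.8147 = 7.53956 half-year periods = 3.76978 years.
Modified duration = D_Mac / (1 + y) = 3.76978 / 1.0295 = 3.66176 years.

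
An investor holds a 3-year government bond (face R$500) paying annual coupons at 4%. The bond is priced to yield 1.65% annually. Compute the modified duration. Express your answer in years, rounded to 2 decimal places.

Periodic yield y = 0.0165. First find Macaulay duration:
  t   CF        PV=CF/(1+0.0165)^t    t·PV
  1        20.00        19.6754        19.6754
  2        20.00        19.3560        38.7120
  3       520.00       495.0866     1,485.2599
  Σ                    534.1180     1,543.6472
P = 534.1180; Macaulay duration = 1,543.6472 / 534.1180 = 2.89009 years.
Modified duration = D_Mac / (1 + y) = 2.89009 / 1.0165 = 2.84317 years.

2.84 years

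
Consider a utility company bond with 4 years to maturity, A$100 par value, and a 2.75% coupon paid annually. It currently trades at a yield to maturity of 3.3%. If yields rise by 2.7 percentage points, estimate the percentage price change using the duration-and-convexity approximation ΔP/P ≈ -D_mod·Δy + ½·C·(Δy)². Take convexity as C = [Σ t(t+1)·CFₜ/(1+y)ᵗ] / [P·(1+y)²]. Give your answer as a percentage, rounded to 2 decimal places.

With y = 0.033:
  t   CF        PV=CF/(1+0.033)^t    t·PV        t(t+1)·PV
  1         2.75         2.6621         2.6621           5.3243
  2         2.75         2.5771         5.1542          15.4626
  3         2.75         2.4948         7.4843          29.9373
  4       102.75        90.2361       360.9446       1,804.7229
  Σ                     97.9702       376.2453       1,855.4472
P = 97.9702; D_Mac = 3.84041 yrs; D_mod = 3.71772 yrs; C = 17.74819.
Duration effect: -3.71772 × (+0.027) = -0.100378
Convexity effect: 0.5 × 17.74819 × (0.027)² = +0.0064692
ΔP/P ≈ -0.100378 + 0.0064692 = -0.093909 = -9.3909%.

-9.39%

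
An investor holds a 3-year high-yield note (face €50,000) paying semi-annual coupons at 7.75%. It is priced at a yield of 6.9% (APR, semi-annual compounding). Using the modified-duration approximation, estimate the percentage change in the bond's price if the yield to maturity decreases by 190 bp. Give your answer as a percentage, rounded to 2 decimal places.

Periodic yield y = 0.0345. Modified duration first:
  t   CF        PV=CF/(1+0.0345)^t    t·PV
  1     1,937.50     1,872.8855     1,872.8855
  2     1,937.50     1,810.4258     3,620.8515
  3     1,937.50     1,750.0491     5,250.1472
  4     1,937.50     1,691.6859     6,766.7436
  5     1,937.50     1,635.2691     8,176.3456
  6    51,937.50    42,373.8643   254,243.1856
  Σ                 51,134.1796   279,930.1590
P = 51,134.1796; D_Mac = 5.47442 half-year periods = 2.73721 yrs; D_mod = 2.73721/(1+0.0345) = 2.64593 yrs.
ΔP/P ≈ -D_mod · Δy = -2.64593 × (-0.019) = +0.050273 = +5.0273%.

+5.03%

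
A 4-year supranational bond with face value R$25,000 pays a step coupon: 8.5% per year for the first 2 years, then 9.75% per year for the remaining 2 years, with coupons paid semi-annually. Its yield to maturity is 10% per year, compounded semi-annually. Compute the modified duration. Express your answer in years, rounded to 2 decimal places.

Periodic yield y = 0.05. First find Macaulay duration:
  t   CF        PV=CF/(1+0.05)^t    t·PV
  1     1,062.50     1,011.9048     1,011.9048
  2     1,062.50       963.7188     1,927.4376
  3     1,062.50       917.8274     2,753.4823
  4     1,062.50       874.1214     3,496.4855
  5     1,218.75       954.9225     4,774.6126
  6     1,218.75       909.4500     5,456.7001
  7     1,218.75       866.1429     6,063.0001
  8    26,218.75    17,745.8820   141,967.0562
  Σ                 24,243.9698   167,450.6792
P = 24,243.9698; Macaulay duration = 167,450.6792 / 24,243.9698 = 6.90690 half-year periods = 3.45345 years.
Modified duration = D_Mac / (1 + y) = 3.45345 / 1.05 = 3.28900 years.

3.29 years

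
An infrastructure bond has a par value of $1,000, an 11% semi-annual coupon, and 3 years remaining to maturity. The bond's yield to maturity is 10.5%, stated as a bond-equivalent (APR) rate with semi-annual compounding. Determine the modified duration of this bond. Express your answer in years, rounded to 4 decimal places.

Periodic yield y = 0.0525. First find Macaulay duration:
  t   CF        PV=CF/(1+0.0525)^t    t·PV
  1        55.00        52.2565        52.2565
  2        55.00        49.6499        99.2998
  3        55.00        47.1733       141.5199
  4        55.00        44.8202       179.2810
  5        55.00        42.5846       212.9228
  6     1,055.00       776.1038     4,656.6230
  Σ                  1,012.5884     5,341.9031
P = 1,012.5884; Macaulay duration = 5,341.9031 / 1,012.5884 = 5.27549 half-year periods = 2.63775 years.
Modified duration = D_Mac / (1 + y) = 2.63775 / 1.0525 = 2.50617 years.

2.5062 years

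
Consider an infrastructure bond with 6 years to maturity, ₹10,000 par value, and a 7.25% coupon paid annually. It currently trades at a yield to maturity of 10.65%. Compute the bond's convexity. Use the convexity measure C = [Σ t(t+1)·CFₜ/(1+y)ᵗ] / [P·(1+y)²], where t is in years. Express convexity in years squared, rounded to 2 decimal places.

With y = 0.1065:
  t   CF        PV=CF/(1+0.1065)^t    t·PV        t(t+1)·PV
  1       725.00       655.2192       655.2192       1,310.4383
  2       725.00       592.1547     1,184.3094       3,552.9281
  3       725.00       535.1601     1,605.4804       6,421.9216
  4       725.00       483.6513     1,934.6051       9,673.0254
  5       725.00       437.1001     2,185.5005      13,113.0033
  6    10,725.00     5,843.7118    35,062.2710     245,435.8967
  Σ                  8,546.9972    42,627.3855     279,507.2135
P = 8,546.9972.
Convexity = Σ t(t+1)·PV / [P·(1+y)²] = 279,507.2135 / (8,546.9972 × 1.224342) = 26.71017.

26.71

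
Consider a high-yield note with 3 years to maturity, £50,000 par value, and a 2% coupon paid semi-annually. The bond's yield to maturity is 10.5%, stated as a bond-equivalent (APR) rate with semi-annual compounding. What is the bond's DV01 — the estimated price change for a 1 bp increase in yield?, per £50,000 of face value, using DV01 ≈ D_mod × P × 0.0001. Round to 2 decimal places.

Periodic yield y = 0.0525.
  t   CF        PV=CF/(1+0.0525)^t    t·PV
  1       500.00       475.0594       475.0594
  2       500.00       451.3628       902.7257
  3       500.00       428.8483     1,286.5449
  4       500.00       407.4568     1,629.8273
  5       500.00       387.1324     1,935.6618
  6    50,500.00    37,149.9943   222,899.9656
  Σ                 39,299.8540   229,129.7846
P = 39,299.8540; D_Mac = 5.83030 half-year periods = 2.91515 yrs; D_mod = 2.76974 yrs.
DV01 ≈ 2.76974 × 39,299.8540 × 0.0001 = 10.885025.

£10.89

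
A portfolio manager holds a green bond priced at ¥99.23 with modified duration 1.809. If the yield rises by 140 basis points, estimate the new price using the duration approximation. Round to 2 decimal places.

Duration approximation: ΔP/P ≈ -D_mod · Δy = -1.809 × (+0.014) = -0.025326.
New price ≈ 99.23 × (1 - 0.025326) = 96.71690102.

¥96.72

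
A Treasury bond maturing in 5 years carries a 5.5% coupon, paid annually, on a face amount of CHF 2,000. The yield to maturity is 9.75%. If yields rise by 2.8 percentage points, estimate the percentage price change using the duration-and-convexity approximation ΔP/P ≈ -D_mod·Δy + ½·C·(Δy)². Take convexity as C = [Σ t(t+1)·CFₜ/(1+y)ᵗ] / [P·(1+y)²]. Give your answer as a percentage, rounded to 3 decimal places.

With y = 0.0975:
  t   CF        PV=CF/(1+0.0975)^t    t·PV        t(t+1)·PV
  1       110.00       100.2278       100.2278         200.4556
  2       110.00        91.3237       182.6475         547.9424
  3       110.00        83.2107       249.6321         998.5282
  4       110.00        75.8184       303.2736       1,516.3678
  5     2,110.00     1,325.1340     6,625.6702      39,754.0212
  Σ                  1,675.7146     7,461.4511      43,017.3152
P = 1,675.7146; D_Mac = 4.45270 yrs; D_mod = 4.05713 yrs; C = 21.31249.
Duration effect: -4.05713 × (+0.028) = -0.113600
Convexity effect: 0.5 × 21.31249 × (0.028)² = +0.0083545
ΔP/P ≈ -0.113600 + 0.0083545 = -0.105245 = -10.5245%.

-10.525%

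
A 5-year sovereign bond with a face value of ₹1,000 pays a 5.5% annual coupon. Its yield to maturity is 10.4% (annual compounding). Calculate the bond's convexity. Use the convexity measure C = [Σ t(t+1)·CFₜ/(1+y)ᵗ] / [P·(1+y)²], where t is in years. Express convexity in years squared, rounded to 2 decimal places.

21.01

With y = 0.104:
  t   CF        PV=CF/(1+0.104)^t    t·PV        t(t+1)·PV
  1        55.00        49.8188        49.8188          99.6377
  2        55.00        45.1258        90.2515         270.7546
  3        55.00        40.8748       122.6244         490.4974
  4        55.00        37.0243       148.0970         740.4852
  5     1,055.00       643.2904     3,216.4522      19,298.7130
  Σ                    816.1341     3,627.2439      20,900.0879
P = 816.1341.
Convexity = Σ t(t+1)·PV / [P·(1+y)²] = 20,900.0879 / (816.1341 × 1.218816) = 21.01108.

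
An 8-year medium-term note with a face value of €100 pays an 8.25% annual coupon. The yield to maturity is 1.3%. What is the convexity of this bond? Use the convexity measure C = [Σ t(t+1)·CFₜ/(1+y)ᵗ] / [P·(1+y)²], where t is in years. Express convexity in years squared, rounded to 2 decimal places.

With y = 0.013:
  t   CF        PV=CF/(1+0.013)^t    t·PV        t(t+1)·PV
  1         8.25         8.1441         8.1441          16.2883
  2         8.25         8.0396        16.0792          48.2377
  3         8.25         7.9364        23.8093          95.2373
  4         8.25         7.8346        31.3384         156.6918
  5         8.25         7.7340        38.6702         232.0214
  6         8.25         7.6348        45.8088         320.6613
  7         8.25         7.5368        52.7577         422.0616
  8       108.25        97.6230       780.9843       7,028.8591
  Σ                    152.4835       997.5920       8,320.0583
P = 152.4835.
Convexity = Σ t(t+1)·PV / [P·(1+y)²] = 8,320.0583 / (152.4835 × 1.026169) = 53.17221.

53.17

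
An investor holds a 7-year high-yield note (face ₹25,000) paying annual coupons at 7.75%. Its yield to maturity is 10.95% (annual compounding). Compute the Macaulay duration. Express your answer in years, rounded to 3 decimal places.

Periodic yield y = 0.1095. Discount each cash flow and weight by its year:
  t   CF        PV=CF/(1+0.1095)^t    t·PV
  1     1,937.50     1,746.2821     1,746.2821
  2     1,937.50     1,573.9361     3,147.8722
  3     1,937.50     1,418.5995     4,255.7984
  4     1,937.50     1,278.5935     5,114.3739
  5     1,937.50     1,152.4051     5,762.0256
  6     1,937.50     1,038.6707     6,232.0241
  7    26,937.50    13,015.6584    91,109.6087
  Σ                 21,224.1453   117,367.9850
Price P = Σ PV = 21,224.1453.
Macaulay duration = Σ(t·PV) / P = 117,367.9850 / 21,224.1453 = 5.52993 years.

5.530 years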